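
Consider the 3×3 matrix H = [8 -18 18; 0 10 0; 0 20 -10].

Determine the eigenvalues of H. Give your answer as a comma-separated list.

-10, 8, 10

Compute the characteristic polynomial p(r) = det(rI - H).
Cofactor expansion gives p(r) = r^3 - 8r^2 - 100r + 800.
Try r = 8: p(8) = 0, so 8 is a root.
Dividing by (r - 8) leaves r^2 - 100.
The quadratic factors as (r + 10)·(r - 10).
Eigenvalues: -10, 8, 10.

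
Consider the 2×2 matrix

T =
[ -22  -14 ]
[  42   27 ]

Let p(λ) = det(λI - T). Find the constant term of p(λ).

p(λ) = λ^2 - 5λ - 6.
The constant term is -6.

-6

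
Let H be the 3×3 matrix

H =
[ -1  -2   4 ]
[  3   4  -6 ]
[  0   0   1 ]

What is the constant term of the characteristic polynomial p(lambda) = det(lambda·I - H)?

-2

p(0) = det(0·I − H) = det(−H) = (−1)^3·det(H).
det(H) = 2, so p(0) = -2.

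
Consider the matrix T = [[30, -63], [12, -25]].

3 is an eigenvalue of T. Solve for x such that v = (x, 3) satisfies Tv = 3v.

We need (T - 3I)v = 0.
T - 3I = [[27, -63], [12, -28]].
Row 1: (27)·x + (-63)·3 = 0
Row 2: (12)·x + (-28)·3 = 0
Solving gives x = 7.
Check: T·(7, 3) = (21, 9) = 3·(7, 3).

7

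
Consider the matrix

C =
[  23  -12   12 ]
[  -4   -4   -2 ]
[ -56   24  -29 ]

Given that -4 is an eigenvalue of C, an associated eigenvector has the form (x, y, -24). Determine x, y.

12, 3

We need (C + 4I)v = 0.
C + 4I = [[27, -12, 12], [-4, 0, -2], [-56, 24, -25]].
Row 1: (27)·x + (-12)·y + (12)·-24 = 0
Row 2: (-4)·x + (0)·y + (-2)·-24 = 0
Row 3: (-56)·x + (24)·y + (-25)·-24 = 0
Solving gives x = 12, y = 3.
Check: C·(12, 3, -24) = (-48, -12, 96) = -4·(12, 3, -24).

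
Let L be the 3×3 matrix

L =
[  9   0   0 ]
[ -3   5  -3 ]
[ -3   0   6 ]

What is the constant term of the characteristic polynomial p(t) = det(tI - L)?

-270

p(0) = det(0·I − L) = det(−L) = (−1)^3·det(L).
det(L) = 270, so p(0) = -270.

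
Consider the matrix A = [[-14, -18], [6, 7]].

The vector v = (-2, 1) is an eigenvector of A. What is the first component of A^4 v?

-1250

First find the eigenvalue: Av = (10, -5) = -5·(-2, 1), so λ = -5.
Then A^4 v = λ^4·v = (-5)^4·(-2, 1) = 625·(-2, 1) = (-1250, 625).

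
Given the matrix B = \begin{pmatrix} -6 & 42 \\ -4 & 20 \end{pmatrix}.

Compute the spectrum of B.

6, 8

det(B - lambda·I) = (-6 - lambda)(20 - lambda) - (42)·(-4) = lambda^2 - 14·lambda + 48.
This factors as (lambda - 6)·(lambda - 8) = 0.
Eigenvalues: 6, 8.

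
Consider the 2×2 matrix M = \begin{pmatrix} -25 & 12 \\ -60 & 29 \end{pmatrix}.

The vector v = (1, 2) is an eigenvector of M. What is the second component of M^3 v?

-2

First find the eigenvalue: Mv = (-1, -2) = -1·(1, 2), so λ = -1.
Then M^3 v = λ^3·v = (-1)^3·(1, 2) = -1·(1, 2) = (-1, -2).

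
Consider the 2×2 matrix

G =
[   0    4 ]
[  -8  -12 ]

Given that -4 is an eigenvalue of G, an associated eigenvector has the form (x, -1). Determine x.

1

We need (G + 4I)v = 0.
G + 4I = [[4, 4], [-8, -8]].
Row 1: (4)·x + (4)·-1 = 0
Row 2: (-8)·x + (-8)·-1 = 0
Solving gives x = 1.
Check: G·(1, -1) = (-4, 4) = -4·(1, -1).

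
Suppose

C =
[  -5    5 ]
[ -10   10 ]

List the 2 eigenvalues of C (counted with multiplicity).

0, 5

det(C - sI) = (-5 - s)(10 - s) - (5)·(-10) = s^2 - 5s.
This factors as s·(s - 5) = 0.
Eigenvalues: 0, 5.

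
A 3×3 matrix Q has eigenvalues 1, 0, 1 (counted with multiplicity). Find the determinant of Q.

det(Q) is the product of the eigenvalues: (1) · (0) · (1) = 0.

0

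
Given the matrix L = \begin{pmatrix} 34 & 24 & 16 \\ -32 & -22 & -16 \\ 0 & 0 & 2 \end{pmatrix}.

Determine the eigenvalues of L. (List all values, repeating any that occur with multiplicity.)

Set up det(tI - L) = 0.
Expanding along the first row, p(t) = t^3 - 14t^2 + 44t - 40.
Try t = 2: p(2) = 0, so 2 is a root.
Factor out (t - 2): p(t) = (t - 2)·(t^2 - 12t + 20).
The quadratic factors as (t - 2)·(t - 10).
Eigenvalues: 2, 2, 10.

2, 2, 10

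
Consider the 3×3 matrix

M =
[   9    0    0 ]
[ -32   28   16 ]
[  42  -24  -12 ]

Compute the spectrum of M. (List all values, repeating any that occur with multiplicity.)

Compute the characteristic polynomial p(r) = det(rI - M).
Expanding the 3×3 determinant: p(r) = r^3 - 25r^2 + 192r - 432.
Since p(9) = 0, r = 9 is a root.
Factor out (r - 9): p(r) = (r - 9)·(r^2 - 16r + 48).
The quadratic factors as (r - 4)·(r - 12).
Eigenvalues: 4, 9, 12.

4, 9, 12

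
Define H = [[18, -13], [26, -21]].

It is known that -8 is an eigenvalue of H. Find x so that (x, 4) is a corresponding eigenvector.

We need (H + 8I)v = 0.
H + 8I = [[26, -13], [26, -13]].
Row 1: (26)·x + (-13)·4 = 0
Row 2: (26)·x + (-13)·4 = 0
Solving gives x = 2.
Check: H·(2, 4) = (-16, -32) = -8·(2, 4).

2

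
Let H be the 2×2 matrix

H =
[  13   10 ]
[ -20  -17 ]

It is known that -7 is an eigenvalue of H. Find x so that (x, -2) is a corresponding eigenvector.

We need (H + 7I)v = 0.
H + 7I = [[20, 10], [-20, -10]].
Row 1: (20)·x + (10)·-2 = 0
Row 2: (-20)·x + (-10)·-2 = 0
Solving gives x = 1.
Check: H·(1, -2) = (-7, 14) = -7·(1, -2).

1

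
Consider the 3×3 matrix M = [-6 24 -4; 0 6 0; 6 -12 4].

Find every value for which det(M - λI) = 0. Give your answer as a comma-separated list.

The characteristic polynomial is p(lambda) = det(lambda·I - M).
Expanding along the first row, p(lambda) = lambda^3 - 4·lambda^2 - 12·lambda.
Since p(0) = 0, lambda = 0 is a root.
Dividing by lambda leaves lambda^2 - 4·lambda - 12.
The quadratic factors as (lambda + 2)·(lambda - 6).
Eigenvalues: -2, 0, 6.

-2, 0, 6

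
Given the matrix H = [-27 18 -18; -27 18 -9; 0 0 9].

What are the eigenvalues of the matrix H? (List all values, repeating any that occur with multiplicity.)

-9, 0, 9

The characteristic polynomial is p(r) = det(rI - H).
Expanding the 3×3 determinant: p(r) = r^3 - 81r.
Rational-root test: r = 0 gives p(0) = 0.
Factor out r: p(r) = r·(r^2 - 81).
The quadratic factors as (r + 9)·(r - 9).
Eigenvalues: -9, 0, 9.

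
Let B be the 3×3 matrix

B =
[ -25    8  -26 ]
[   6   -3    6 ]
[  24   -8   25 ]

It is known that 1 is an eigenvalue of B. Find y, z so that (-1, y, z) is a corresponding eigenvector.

0, 1

We need (B - 1I)v = 0.
B - 1I = [[-26, 8, -26], [6, -4, 6], [24, -8, 24]].
Row 1: (-26)·-1 + (8)·y + (-26)·z = 0
Row 2: (6)·-1 + (-4)·y + (6)·z = 0
Row 3: (24)·-1 + (-8)·y + (24)·z = 0
Solving gives y = 0, z = 1.
Check: B·(-1, 0, 1) = (-1, 0, 1) = 1·(-1, 0, 1).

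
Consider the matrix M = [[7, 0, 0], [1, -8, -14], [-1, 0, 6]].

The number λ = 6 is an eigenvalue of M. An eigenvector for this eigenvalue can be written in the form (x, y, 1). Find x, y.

We need (M - 6I)v = 0.
M - 6I = [[1, 0, 0], [1, -14, -14], [-1, 0, 0]].
Row 1: (1)·x + (0)·y + (0)·1 = 0
Row 2: (1)·x + (-14)·y + (-14)·1 = 0
Row 3: (-1)·x + (0)·y + (0)·1 = 0
Solving gives x = 0, y = -1.
Check: M·(0, -1, 1) = (0, -6, 6) = 6·(0, -1, 1).

0, -1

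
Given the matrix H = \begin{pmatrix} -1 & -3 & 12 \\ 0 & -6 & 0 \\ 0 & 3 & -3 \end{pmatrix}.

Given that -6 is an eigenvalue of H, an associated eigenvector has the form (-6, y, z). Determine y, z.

-2, 2

We need (H + 6I)v = 0.
H + 6I = [[5, -3, 12], [0, 0, 0], [0, 3, 3]].
Row 1: (5)·-6 + (-3)·y + (12)·z = 0
Row 2: (0)·-6 + (0)·y + (0)·z = 0
Row 3: (0)·-6 + (3)·y + (3)·z = 0
Solving gives y = -2, z = 2.
Check: H·(-6, -2, 2) = (36, 12, -12) = -6·(-6, -2, 2).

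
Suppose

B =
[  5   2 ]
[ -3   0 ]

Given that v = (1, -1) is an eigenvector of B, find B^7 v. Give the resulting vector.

First find the eigenvalue: Bv = (3, -3) = 3·(1, -1), so λ = 3.
Then B^7 v = λ^7·v = 3^7·(1, -1) = 2187·(1, -1) = (2187, -2187).

(2187, -2187)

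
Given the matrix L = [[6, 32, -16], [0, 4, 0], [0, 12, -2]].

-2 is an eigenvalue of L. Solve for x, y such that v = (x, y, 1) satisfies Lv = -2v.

2, 0

We need (L + 2I)v = 0.
L + 2I = [[8, 32, -16], [0, 6, 0], [0, 12, 0]].
Row 1: (8)·x + (32)·y + (-16)·1 = 0
Row 2: (0)·x + (6)·y + (0)·1 = 0
Row 3: (0)·x + (12)·y + (0)·1 = 0
Solving gives x = 2, y = 0.
Check: L·(2, 0, 1) = (-4, 0, -2) = -2·(2, 0, 1).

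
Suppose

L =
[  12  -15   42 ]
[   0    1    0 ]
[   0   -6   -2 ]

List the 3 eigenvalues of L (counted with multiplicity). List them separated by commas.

-2, 1, 12

The characteristic polynomial is p(s) = det(sI - L).
Expanding the 3×3 determinant: p(s) = s^3 - 11s^2 - 14s + 24.
Try s = -2: p(-2) = 0, so -2 is a root.
Dividing by (s + 2) leaves s^2 - 13s + 12.
The quadratic factors as (s - 1)·(s - 12).
Eigenvalues: -2, 1, 12.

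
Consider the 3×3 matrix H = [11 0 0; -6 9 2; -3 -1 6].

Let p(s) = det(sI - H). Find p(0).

-616

p(0) = det(0·I − H) = det(−H) = (−1)^3·det(H).
det(H) = 616, so p(0) = -616.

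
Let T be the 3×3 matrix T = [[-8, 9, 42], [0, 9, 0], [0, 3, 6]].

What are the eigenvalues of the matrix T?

-8, 6, 9

The characteristic polynomial is p(μ) = det(μI - T).
Cofactor expansion gives p(μ) = μ^3 - 7μ^2 - 66μ + 432.
Since p(6) = 0, μ = 6 is a root.
Factor out (μ - 6): p(μ) = (μ - 6)·(μ^2 - μ - 72).
The quadratic factors as (μ + 8)·(μ - 9).
Eigenvalues: -8, 6, 9.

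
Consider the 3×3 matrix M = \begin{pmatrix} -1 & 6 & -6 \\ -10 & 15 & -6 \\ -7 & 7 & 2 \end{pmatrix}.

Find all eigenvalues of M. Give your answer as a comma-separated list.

The characteristic polynomial is p(λ) = det(λI - M).
Expanding the 3×3 determinant: p(λ) = λ^3 - 16λ^2 + 73λ - 90.
Since p(2) = 0, λ = 2 is a root.
Dividing by (λ - 2) leaves λ^2 - 14λ + 45.
The quadratic factors as (λ - 5)·(λ - 9).
Eigenvalues: 2, 5, 9.

2, 5, 9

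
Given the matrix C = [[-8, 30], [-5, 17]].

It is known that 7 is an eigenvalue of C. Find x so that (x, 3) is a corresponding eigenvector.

We need (C - 7I)v = 0.
C - 7I = [[-15, 30], [-5, 10]].
Row 1: (-15)·x + (30)·3 = 0
Row 2: (-5)·x + (10)·3 = 0
Solving gives x = 6.
Check: C·(6, 3) = (42, 21) = 7·(6, 3).

6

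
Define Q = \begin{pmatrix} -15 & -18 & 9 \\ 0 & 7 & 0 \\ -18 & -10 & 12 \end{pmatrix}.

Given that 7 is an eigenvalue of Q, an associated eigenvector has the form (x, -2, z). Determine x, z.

0, -4

We need (Q - 7I)v = 0.
Q - 7I = [[-22, -18, 9], [0, 0, 0], [-18, -10, 5]].
Row 1: (-22)·x + (-18)·-2 + (9)·z = 0
Row 2: (0)·x + (0)·-2 + (0)·z = 0
Row 3: (-18)·x + (-10)·-2 + (5)·z = 0
Solving gives x = 0, z = -4.
Check: Q·(0, -2, -4) = (0, -14, -28) = 7·(0, -2, -4).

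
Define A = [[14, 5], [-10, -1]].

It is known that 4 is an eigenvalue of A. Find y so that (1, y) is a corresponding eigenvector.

We need (A - 4I)v = 0.
A - 4I = [[10, 5], [-10, -5]].
Row 1: (10)·1 + (5)·y = 0
Row 2: (-10)·1 + (-5)·y = 0
Solving gives y = -2.
Check: A·(1, -2) = (4, -8) = 4·(1, -2).

-2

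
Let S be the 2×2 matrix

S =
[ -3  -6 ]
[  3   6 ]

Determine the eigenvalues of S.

det(S - μI) = (-3 - μ)(6 - μ) - (-6)·(3) = μ^2 - 3μ.
This factors as μ·(μ - 3) = 0.
Eigenvalues: 0, 3.

0, 3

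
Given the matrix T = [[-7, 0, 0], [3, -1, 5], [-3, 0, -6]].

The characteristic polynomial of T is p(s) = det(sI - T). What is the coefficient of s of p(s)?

p(s) = s^3 + 14s^2 + 55s + 42.
The coefficient of s is 55.

55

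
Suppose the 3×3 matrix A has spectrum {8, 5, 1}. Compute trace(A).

14

trace(A) is the sum of the eigenvalues: (8) + (5) + (1) = 14.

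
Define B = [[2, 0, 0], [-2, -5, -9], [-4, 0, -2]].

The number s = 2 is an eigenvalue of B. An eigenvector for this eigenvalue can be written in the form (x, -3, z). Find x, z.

We need (B - 2I)v = 0.
B - 2I = [[0, 0, 0], [-2, -7, -9], [-4, 0, -4]].
Row 1: (0)·x + (0)·-3 + (0)·z = 0
Row 2: (-2)·x + (-7)·-3 + (-9)·z = 0
Row 3: (-4)·x + (0)·-3 + (-4)·z = 0
Solving gives x = -3, z = 3.
Check: B·(-3, -3, 3) = (-6, -6, 6) = 2·(-3, -3, 3).

-3, 3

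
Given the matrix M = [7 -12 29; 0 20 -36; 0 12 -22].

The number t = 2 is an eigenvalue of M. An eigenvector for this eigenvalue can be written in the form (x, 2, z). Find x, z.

-1, 1

We need (M - 2I)v = 0.
M - 2I = [[5, -12, 29], [0, 18, -36], [0, 12, -24]].
Row 1: (5)·x + (-12)·2 + (29)·z = 0
Row 2: (0)·x + (18)·2 + (-36)·z = 0
Row 3: (0)·x + (12)·2 + (-24)·z = 0
Solving gives x = -1, z = 1.
Check: M·(-1, 2, 1) = (-2, 4, 2) = 2·(-1, 2, 1).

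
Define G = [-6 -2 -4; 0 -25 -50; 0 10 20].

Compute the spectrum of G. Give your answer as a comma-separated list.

-6, -5, 0

Compute the characteristic polynomial p(t) = det(tI - G).
Expanding along the first row, p(t) = t^3 + 11t^2 + 30t.
Try t = -5: p(-5) = 0, so -5 is a root.
Dividing by (t + 5) leaves t^2 + 6t.
The quadratic factors as (t + 6)·t.
Eigenvalues: -6, -5, 0.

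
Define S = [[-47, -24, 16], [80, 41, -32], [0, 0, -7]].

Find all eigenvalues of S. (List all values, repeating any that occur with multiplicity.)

-7, -7, 1

Set up det(lambda·I - S) = 0.
Expanding along the first row, p(lambda) = lambda^3 + 13·lambda^2 + 35·lambda - 49.
Since p(1) = 0, lambda = 1 is a root.
Factor out (lambda - 1): p(lambda) = (lambda - 1)·(lambda^2 + 14·lambda + 49).
The quadratic factor is (lambda + 7)^2.
Eigenvalues: -7, -7, 1.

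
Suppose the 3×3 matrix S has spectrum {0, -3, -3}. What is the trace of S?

trace(S) is the sum of the eigenvalues: (0) + (-3) + (-3) = -6.

-6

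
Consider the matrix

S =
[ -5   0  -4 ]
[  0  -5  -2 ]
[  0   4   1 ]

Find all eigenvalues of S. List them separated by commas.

-5, -3, -1

Set up det(μI - S) = 0.
Cofactor expansion gives p(μ) = μ^3 + 9μ^2 + 23μ + 15.
Since p(-3) = 0, μ = -3 is a root.
Dividing by (μ + 3) leaves μ^2 + 6μ + 5.
The quadratic factors as (μ + 5)·(μ + 1).
Eigenvalues: -5, -3, -1.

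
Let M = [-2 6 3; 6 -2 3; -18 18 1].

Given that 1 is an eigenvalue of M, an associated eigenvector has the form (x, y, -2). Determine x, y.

We need (M - 1I)v = 0.
M - 1I = [[-3, 6, 3], [6, -3, 3], [-18, 18, 0]].
Row 1: (-3)·x + (6)·y + (3)·-2 = 0
Row 2: (6)·x + (-3)·y + (3)·-2 = 0
Row 3: (-18)·x + (18)·y + (0)·-2 = 0
Solving gives x = 2, y = 2.
Check: M·(2, 2, -2) = (2, 2, -2) = 1·(2, 2, -2).

2, 2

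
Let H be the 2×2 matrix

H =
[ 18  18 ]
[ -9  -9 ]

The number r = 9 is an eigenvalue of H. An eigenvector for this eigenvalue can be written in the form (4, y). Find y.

We need (H - 9I)v = 0.
H - 9I = [[9, 18], [-9, -18]].
Row 1: (9)·4 + (18)·y = 0
Row 2: (-9)·4 + (-18)·y = 0
Solving gives y = -2.
Check: H·(4, -2) = (36, -18) = 9·(4, -2).

-2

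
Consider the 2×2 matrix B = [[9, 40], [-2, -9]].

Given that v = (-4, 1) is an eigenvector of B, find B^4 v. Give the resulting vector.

(-4, 1)

First find the eigenvalue: Bv = (4, -1) = -1·(-4, 1), so λ = -1.
Then B^4 v = λ^4·v = (-1)^4·(-4, 1) = 1·(-4, 1) = (-4, 1).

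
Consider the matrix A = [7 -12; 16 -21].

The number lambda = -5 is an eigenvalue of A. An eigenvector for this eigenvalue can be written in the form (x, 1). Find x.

We need (A + 5I)v = 0.
A + 5I = [[12, -12], [16, -16]].
Row 1: (12)·x + (-12)·1 = 0
Row 2: (16)·x + (-16)·1 = 0
Solving gives x = 1.
Check: A·(1, 1) = (-5, -5) = -5·(1, 1).

1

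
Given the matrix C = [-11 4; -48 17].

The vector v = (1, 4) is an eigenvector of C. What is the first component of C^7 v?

First find the eigenvalue: Cv = (5, 20) = 5·(1, 4), so λ = 5.
Then C^7 v = λ^7·v = 5^7·(1, 4) = 78125·(1, 4) = (78125, 312500).

78125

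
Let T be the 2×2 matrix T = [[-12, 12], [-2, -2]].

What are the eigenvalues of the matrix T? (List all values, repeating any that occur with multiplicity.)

det(T - sI) = (-12 - s)(-2 - s) - (12)·(-2) = s^2 + 14s + 48.
This factors as (s + 8)·(s + 6) = 0.
Eigenvalues: -8, -6.

-8, -6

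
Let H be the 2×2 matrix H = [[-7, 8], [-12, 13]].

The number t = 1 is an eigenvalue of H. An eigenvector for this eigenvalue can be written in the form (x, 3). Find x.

We need (H - 1I)v = 0.
H - 1I = [[-8, 8], [-12, 12]].
Row 1: (-8)·x + (8)·3 = 0
Row 2: (-12)·x + (12)·3 = 0
Solving gives x = 3.
Check: H·(3, 3) = (3, 3) = 1·(3, 3).

3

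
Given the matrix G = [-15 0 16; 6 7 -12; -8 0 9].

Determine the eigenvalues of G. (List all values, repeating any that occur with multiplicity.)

-7, 1, 7

The characteristic polynomial is p(μ) = det(μI - G).
Cofactor expansion gives p(μ) = μ^3 - μ^2 - 49μ + 49.
Rational-root test: μ = 1 gives p(1) = 0.
Factor out (μ - 1): p(μ) = (μ - 1)·(μ^2 - 49).
The quadratic factors as (μ + 7)·(μ - 7).
Eigenvalues: -7, 1, 7.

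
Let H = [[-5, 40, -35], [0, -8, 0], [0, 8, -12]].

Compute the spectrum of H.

Compute the characteristic polynomial p(t) = det(tI - H).
Expanding along the first row, p(t) = t^3 + 25t^2 + 196t + 480.
Since p(-5) = 0, t = -5 is a root.
Dividing by (t + 5) leaves t^2 + 20t + 96.
The quadratic factors as (t + 12)·(t + 8).
Eigenvalues: -12, -8, -5.

-12, -8, -5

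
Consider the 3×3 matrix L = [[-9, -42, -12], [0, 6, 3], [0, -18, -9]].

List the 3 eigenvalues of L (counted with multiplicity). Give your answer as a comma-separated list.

The characteristic polynomial is p(s) = det(sI - L).
Expanding along the first row, p(s) = s^3 + 12s^2 + 27s.
Since p(-9) = 0, s = -9 is a root.
Factor out (s + 9): p(s) = (s + 9)·(s^2 + 3s).
The quadratic factors as (s + 3)·s.
Eigenvalues: -9, -3, 0.

-9, -3, 0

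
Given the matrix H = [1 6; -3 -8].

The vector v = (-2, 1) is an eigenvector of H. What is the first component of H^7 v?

256

First find the eigenvalue: Hv = (4, -2) = -2·(-2, 1), so λ = -2.
Then H^7 v = λ^7·v = (-2)^7·(-2, 1) = -128·(-2, 1) = (256, -128).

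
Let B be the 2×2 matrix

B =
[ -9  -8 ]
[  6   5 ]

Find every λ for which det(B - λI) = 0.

det(B - μI) = (-9 - μ)(5 - μ) - (-8)·(6) = μ^2 + 4μ + 3.
This factors as (μ + 3)·(μ + 1) = 0.
Eigenvalues: -3, -1.

-3, -1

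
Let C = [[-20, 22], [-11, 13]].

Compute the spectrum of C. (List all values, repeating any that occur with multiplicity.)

-9, 2

det(C - μI) = (-20 - μ)(13 - μ) - (22)·(-11) = μ^2 + 7μ - 18.
This factors as (μ + 9)·(μ - 2) = 0.
Eigenvalues: -9, 2.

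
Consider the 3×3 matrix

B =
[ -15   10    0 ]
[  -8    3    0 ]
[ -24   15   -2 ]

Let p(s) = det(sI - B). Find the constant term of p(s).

70

p(s) = s^3 + 14s^2 + 59s + 70.
The constant term is 70.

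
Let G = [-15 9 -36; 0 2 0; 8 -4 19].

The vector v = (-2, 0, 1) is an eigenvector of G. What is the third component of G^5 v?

243

First find the eigenvalue: Gv = (-6, 0, 3) = 3·(-2, 0, 1), so λ = 3.
Then G^5 v = λ^5·v = 3^5·(-2, 0, 1) = 243·(-2, 0, 1) = (-486, 0, 243).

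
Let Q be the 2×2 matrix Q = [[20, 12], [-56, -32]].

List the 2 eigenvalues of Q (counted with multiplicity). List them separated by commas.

det(Q - λI) = (20 - λ)(-32 - λ) - (12)·(-56) = λ^2 + 12λ + 32.
This factors as (λ + 8)·(λ + 4) = 0.
Eigenvalues: -8, -4.

-8, -4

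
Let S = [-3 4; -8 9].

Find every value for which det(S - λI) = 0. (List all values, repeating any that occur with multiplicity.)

1, 5

det(S - tI) = (-3 - t)(9 - t) - (4)·(-8) = t^2 - 6t + 5.
This factors as (t - 1)·(t - 5) = 0.
Eigenvalues: 1, 5.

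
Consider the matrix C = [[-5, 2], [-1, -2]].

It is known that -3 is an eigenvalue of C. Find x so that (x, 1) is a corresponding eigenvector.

1

We need (C + 3I)v = 0.
C + 3I = [[-2, 2], [-1, 1]].
Row 1: (-2)·x + (2)·1 = 0
Row 2: (-1)·x + (1)·1 = 0
Solving gives x = 1.
Check: C·(1, 1) = (-3, -3) = -3·(1, 1).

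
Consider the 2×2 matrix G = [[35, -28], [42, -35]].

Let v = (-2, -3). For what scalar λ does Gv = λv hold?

-7

Compute Gv: G·(-2, -3) = (14, 21).
Since Gv = λv, compare component 1: 14 = λ·-2, so λ = -7.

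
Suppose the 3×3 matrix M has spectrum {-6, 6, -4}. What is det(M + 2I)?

64

If M has eigenvalues -6, 6, -4, then M + 2I has eigenvalues -4, 8, -2.
det(M + 2I) = (-4) · (8) · (-2) = 64.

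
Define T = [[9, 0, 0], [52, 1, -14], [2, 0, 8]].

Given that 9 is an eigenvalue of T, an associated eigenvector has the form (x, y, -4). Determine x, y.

-2, -6

We need (T - 9I)v = 0.
T - 9I = [[0, 0, 0], [52, -8, -14], [2, 0, -1]].
Row 1: (0)·x + (0)·y + (0)·-4 = 0
Row 2: (52)·x + (-8)·y + (-14)·-4 = 0
Row 3: (2)·x + (0)·y + (-1)·-4 = 0
Solving gives x = -2, y = -6.
Check: T·(-2, -6, -4) = (-18, -54, -36) = 9·(-2, -6, -4).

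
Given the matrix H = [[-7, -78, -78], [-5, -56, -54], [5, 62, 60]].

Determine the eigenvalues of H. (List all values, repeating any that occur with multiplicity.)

-7, -2, 6

The characteristic polynomial is p(r) = det(rI - H).
Expanding the 3×3 determinant: p(r) = r^3 + 3r^2 - 40r - 84.
Rational-root test: r = 6 gives p(6) = 0.
Factor out (r - 6): p(r) = (r - 6)·(r^2 + 9r + 14).
The quadratic factors as (r + 7)·(r + 2).
Eigenvalues: -7, -2, 6.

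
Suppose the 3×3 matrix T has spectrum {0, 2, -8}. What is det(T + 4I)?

-96

If T has eigenvalues 0, 2, -8, then T + 4I has eigenvalues 4, 6, -4.
det(T + 4I) = (4) · (6) · (-4) = -96.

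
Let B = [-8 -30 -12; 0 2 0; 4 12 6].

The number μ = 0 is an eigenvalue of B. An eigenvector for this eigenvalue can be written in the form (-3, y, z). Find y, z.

0, 2

We need (B)v = 0.
B = [[-8, -30, -12], [0, 2, 0], [4, 12, 6]].
Row 1: (-8)·-3 + (-30)·y + (-12)·z = 0
Row 2: (0)·-3 + (2)·y + (0)·z = 0
Row 3: (4)·-3 + (12)·y + (6)·z = 0
Solving gives y = 0, z = 2.
Check: B·(-3, 0, 2) = (0, 0, 0) = 0·(-3, 0, 2).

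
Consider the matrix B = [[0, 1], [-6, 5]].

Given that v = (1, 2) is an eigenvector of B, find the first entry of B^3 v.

First find the eigenvalue: Bv = (2, 4) = 2·(1, 2), so λ = 2.
Then B^3 v = λ^3·v = 2^3·(1, 2) = 8·(1, 2) = (8, 16).

8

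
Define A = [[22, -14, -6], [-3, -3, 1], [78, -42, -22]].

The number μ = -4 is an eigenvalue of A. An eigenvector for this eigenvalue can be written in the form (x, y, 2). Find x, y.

We need (A + 4I)v = 0.
A + 4I = [[26, -14, -6], [-3, 1, 1], [78, -42, -18]].
Row 1: (26)·x + (-14)·y + (-6)·2 = 0
Row 2: (-3)·x + (1)·y + (1)·2 = 0
Row 3: (78)·x + (-42)·y + (-18)·2 = 0
Solving gives x = 1, y = 1.
Check: A·(1, 1, 2) = (-4, -4, -8) = -4·(1, 1, 2).

1, 1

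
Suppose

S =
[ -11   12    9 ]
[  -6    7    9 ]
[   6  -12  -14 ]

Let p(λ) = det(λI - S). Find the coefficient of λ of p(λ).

105

p(λ) = λ^3 + 18λ^2 + 105λ + 200.
The coefficient of λ is 105.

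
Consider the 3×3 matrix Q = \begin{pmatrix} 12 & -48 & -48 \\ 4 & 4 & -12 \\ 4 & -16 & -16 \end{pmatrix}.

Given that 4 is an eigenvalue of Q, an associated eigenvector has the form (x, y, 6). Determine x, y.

18, -3

We need (Q - 4I)v = 0.
Q - 4I = [[8, -48, -48], [4, 0, -12], [4, -16, -20]].
Row 1: (8)·x + (-48)·y + (-48)·6 = 0
Row 2: (4)·x + (0)·y + (-12)·6 = 0
Row 3: (4)·x + (-16)·y + (-20)·6 = 0
Solving gives x = 18, y = -3.
Check: Q·(18, -3, 6) = (72, -12, 24) = 4·(18, -3, 6).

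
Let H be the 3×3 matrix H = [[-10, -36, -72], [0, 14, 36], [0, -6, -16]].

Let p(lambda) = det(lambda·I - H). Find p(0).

-80

p(0) = det(0·I − H) = det(−H) = (−1)^3·det(H).
det(H) = 80, so p(0) = -80.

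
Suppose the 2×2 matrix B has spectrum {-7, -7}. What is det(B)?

49

det(B) is the product of the eigenvalues: (-7) · (-7) = 49.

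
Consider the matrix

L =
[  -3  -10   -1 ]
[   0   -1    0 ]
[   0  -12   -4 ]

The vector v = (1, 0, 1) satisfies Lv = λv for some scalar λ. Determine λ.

-4

Compute Lv: L·(1, 0, 1) = (-4, 0, -4).
Since Lv = λv, compare component 1: -4 = λ·1, so λ = -4.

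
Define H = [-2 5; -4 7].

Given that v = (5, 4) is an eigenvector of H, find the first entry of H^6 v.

First find the eigenvalue: Hv = (10, 8) = 2·(5, 4), so λ = 2.
Then H^6 v = λ^6·v = 2^6·(5, 4) = 64·(5, 4) = (320, 256).

320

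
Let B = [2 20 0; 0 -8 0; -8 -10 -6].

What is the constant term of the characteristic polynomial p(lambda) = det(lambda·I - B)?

-96

p(0) = det(0·I − B) = det(−B) = (−1)^3·det(B).
det(B) = 96, so p(0) = -96.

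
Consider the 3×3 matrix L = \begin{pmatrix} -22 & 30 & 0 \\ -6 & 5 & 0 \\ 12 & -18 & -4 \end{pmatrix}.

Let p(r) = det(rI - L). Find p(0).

280

p(0) = det(0·I − L) = det(−L) = (−1)^3·det(L).
det(L) = -280, so p(0) = 280.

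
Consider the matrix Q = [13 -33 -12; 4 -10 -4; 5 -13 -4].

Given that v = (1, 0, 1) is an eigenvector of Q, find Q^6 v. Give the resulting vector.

First find the eigenvalue: Qv = (1, 0, 1) = 1·(1, 0, 1), so λ = 1.
Then Q^6 v = λ^6·v = 1^6·(1, 0, 1) = 1·(1, 0, 1) = (1, 0, 1).

(1, 0, 1)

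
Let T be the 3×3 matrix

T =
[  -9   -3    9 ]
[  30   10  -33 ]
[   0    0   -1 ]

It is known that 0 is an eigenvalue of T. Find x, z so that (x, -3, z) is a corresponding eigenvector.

We need (T)v = 0.
T = [[-9, -3, 9], [30, 10, -33], [0, 0, -1]].
Row 1: (-9)·x + (-3)·-3 + (9)·z = 0
Row 2: (30)·x + (10)·-3 + (-33)·z = 0
Row 3: (0)·x + (0)·-3 + (-1)·z = 0
Solving gives x = 1, z = 0.
Check: T·(1, -3, 0) = (0, 0, 0) = 0·(1, -3, 0).

1, 0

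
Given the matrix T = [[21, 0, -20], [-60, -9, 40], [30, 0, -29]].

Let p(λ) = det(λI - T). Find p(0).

-81

p(0) = det(0·I − T) = det(−T) = (−1)^3·det(T).
det(T) = 81, so p(0) = -81.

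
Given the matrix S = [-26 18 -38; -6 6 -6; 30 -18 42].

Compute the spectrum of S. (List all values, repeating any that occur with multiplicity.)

4, 6, 12

The characteristic polynomial is p(r) = det(rI - S).
Expanding the 3×3 determinant: p(r) = r^3 - 22r^2 + 144r - 288.
Try r = 4: p(4) = 0, so 4 is a root.
Factor out (r - 4): p(r) = (r - 4)·(r^2 - 18r + 72).
The quadratic factors as (r - 6)·(r - 12).
Eigenvalues: 4, 6, 12.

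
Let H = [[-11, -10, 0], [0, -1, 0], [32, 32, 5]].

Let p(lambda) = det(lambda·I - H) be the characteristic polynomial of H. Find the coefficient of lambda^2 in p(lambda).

7

The coefficient of lambda^2 of det(lambda·I - H) is −trace(H).
trace(H) = (-11) + (-1) + (5) = -7, so the coefficient is 7.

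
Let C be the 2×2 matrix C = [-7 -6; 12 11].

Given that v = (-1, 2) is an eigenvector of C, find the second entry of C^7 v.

First find the eigenvalue: Cv = (-5, 10) = 5·(-1, 2), so λ = 5.
Then C^7 v = λ^7·v = 5^7·(-1, 2) = 78125·(-1, 2) = (-78125, 156250).

156250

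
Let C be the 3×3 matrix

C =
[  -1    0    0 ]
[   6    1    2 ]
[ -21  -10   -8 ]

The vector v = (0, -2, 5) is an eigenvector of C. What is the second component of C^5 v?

2048

First find the eigenvalue: Cv = (0, 8, -20) = -4·(0, -2, 5), so λ = -4.
Then C^5 v = λ^5·v = (-4)^5·(0, -2, 5) = -1024·(0, -2, 5) = (0, 2048, -5120).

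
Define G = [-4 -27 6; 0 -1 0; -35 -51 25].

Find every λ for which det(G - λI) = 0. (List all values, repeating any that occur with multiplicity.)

The characteristic polynomial is p(μ) = det(μI - G).
Cofactor expansion gives p(μ) = μ^3 - 20μ^2 + 89μ + 110.
Since p(-1) = 0, μ = -1 is a root.
Dividing by (μ + 1) leaves μ^2 - 21μ + 110.
The quadratic factors as (μ - 10)·(μ - 11).
Eigenvalues: -1, 10, 11.

-1, 10, 11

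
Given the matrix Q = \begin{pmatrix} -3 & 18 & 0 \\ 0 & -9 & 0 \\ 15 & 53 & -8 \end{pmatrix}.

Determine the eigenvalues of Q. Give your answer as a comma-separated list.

-9, -8, -3

The characteristic polynomial is p(lambda) = det(lambda·I - Q).
Cofactor expansion gives p(lambda) = lambda^3 + 20·lambda^2 + 123·lambda + 216.
Try lambda = -8: p(-8) = 0, so -8 is a root.
Factor out (lambda + 8): p(lambda) = (lambda + 8)·(lambda^2 + 12·lambda + 27).
The quadratic factors as (lambda + 9)·(lambda + 3).
Eigenvalues: -9, -8, -3.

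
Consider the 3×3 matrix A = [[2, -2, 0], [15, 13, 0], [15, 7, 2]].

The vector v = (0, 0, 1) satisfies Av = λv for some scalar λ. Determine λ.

Compute Av: A·(0, 0, 1) = (0, 0, 2).
Since Av = λv, compare component 3: 2 = λ·1, so λ = 2.

2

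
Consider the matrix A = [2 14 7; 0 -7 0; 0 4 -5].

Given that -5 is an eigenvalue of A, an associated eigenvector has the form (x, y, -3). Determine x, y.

We need (A + 5I)v = 0.
A + 5I = [[7, 14, 7], [0, -2, 0], [0, 4, 0]].
Row 1: (7)·x + (14)·y + (7)·-3 = 0
Row 2: (0)·x + (-2)·y + (0)·-3 = 0
Row 3: (0)·x + (4)·y + (0)·-3 = 0
Solving gives x = 3, y = 0.
Check: A·(3, 0, -3) = (-15, 0, 15) = -5·(3, 0, -3).

3, 0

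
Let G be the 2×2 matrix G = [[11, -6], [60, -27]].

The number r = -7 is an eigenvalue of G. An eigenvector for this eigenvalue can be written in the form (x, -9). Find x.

-3

We need (G + 7I)v = 0.
G + 7I = [[18, -6], [60, -20]].
Row 1: (18)·x + (-6)·-9 = 0
Row 2: (60)·x + (-20)·-9 = 0
Solving gives x = -3.
Check: G·(-3, -9) = (21, 63) = -7·(-3, -9).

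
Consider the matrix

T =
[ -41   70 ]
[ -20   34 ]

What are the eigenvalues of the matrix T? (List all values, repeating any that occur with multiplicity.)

-6, -1

det(T - rI) = (-41 - r)(34 - r) - (70)·(-20) = r^2 + 7r + 6.
This factors as (r + 6)·(r + 1) = 0.
Eigenvalues: -6, -1.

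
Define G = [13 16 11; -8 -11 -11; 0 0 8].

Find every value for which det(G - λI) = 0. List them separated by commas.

Compute the characteristic polynomial p(t) = det(tI - G).
Cofactor expansion gives p(t) = t^3 - 10t^2 + t + 120.
Since p(5) = 0, t = 5 is a root.
Dividing by (t - 5) leaves t^2 - 5t - 24.
The quadratic factors as (t + 3)·(t - 8).
Eigenvalues: -3, 5, 8.

-3, 5, 8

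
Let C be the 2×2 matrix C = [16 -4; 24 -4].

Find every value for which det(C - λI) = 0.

det(C - rI) = (16 - r)(-4 - r) - (-4)·(24) = r^2 - 12r + 32.
This factors as (r - 4)·(r - 8) = 0.
Eigenvalues: 4, 8.

4, 8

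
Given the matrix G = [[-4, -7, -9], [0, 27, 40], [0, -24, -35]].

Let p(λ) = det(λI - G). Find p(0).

60

p(0) = det(0·I − G) = det(−G) = (−1)^3·det(G).
det(G) = -60, so p(0) = 60.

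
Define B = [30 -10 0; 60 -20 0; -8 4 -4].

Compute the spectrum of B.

-4, 0, 10

Compute the characteristic polynomial p(λ) = det(λI - B).
Expanding along the first row, p(λ) = λ^3 - 6λ^2 - 40λ.
Try λ = 10: p(10) = 0, so 10 is a root.
Factor out (λ - 10): p(λ) = (λ - 10)·(λ^2 + 4λ).
The quadratic factors as (λ + 4)·λ.
Eigenvalues: -4, 0, 10.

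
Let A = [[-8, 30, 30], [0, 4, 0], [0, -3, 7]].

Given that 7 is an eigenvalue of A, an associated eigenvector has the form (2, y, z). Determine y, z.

0, 1

We need (A - 7I)v = 0.
A - 7I = [[-15, 30, 30], [0, -3, 0], [0, -3, 0]].
Row 1: (-15)·2 + (30)·y + (30)·z = 0
Row 2: (0)·2 + (-3)·y + (0)·z = 0
Row 3: (0)·2 + (-3)·y + (0)·z = 0
Solving gives y = 0, z = 1.
Check: A·(2, 0, 1) = (14, 0, 7) = 7·(2, 0, 1).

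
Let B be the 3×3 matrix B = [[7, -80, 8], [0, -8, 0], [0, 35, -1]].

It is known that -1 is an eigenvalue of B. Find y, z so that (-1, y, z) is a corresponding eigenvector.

0, 1

We need (B + 1I)v = 0.
B + 1I = [[8, -80, 8], [0, -7, 0], [0, 35, 0]].
Row 1: (8)·-1 + (-80)·y + (8)·z = 0
Row 2: (0)·-1 + (-7)·y + (0)·z = 0
Row 3: (0)·-1 + (35)·y + (0)·z = 0
Solving gives y = 0, z = 1.
Check: B·(-1, 0, 1) = (1, 0, -1) = -1·(-1, 0, 1).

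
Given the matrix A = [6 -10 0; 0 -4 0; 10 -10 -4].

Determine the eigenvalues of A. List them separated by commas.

-4, -4, 6

The characteristic polynomial is p(λ) = det(λI - A).
Expanding along the first row, p(λ) = λ^3 + 2λ^2 - 32λ - 96.
Since p(-4) = 0, λ = -4 is a root.
Factor out (λ + 4): p(λ) = (λ + 4)·(λ^2 - 2λ - 24).
The quadratic factors as (λ + 4)·(λ - 6).
Eigenvalues: -4, -4, 6.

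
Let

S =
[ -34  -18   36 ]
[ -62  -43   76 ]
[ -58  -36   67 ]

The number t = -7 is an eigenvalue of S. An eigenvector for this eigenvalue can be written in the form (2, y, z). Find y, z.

5, 4

We need (S + 7I)v = 0.
S + 7I = [[-27, -18, 36], [-62, -36, 76], [-58, -36, 74]].
Row 1: (-27)·2 + (-18)·y + (36)·z = 0
Row 2: (-62)·2 + (-36)·y + (76)·z = 0
Row 3: (-58)·2 + (-36)·y + (74)·z = 0
Solving gives y = 5, z = 4.
Check: S·(2, 5, 4) = (-14, -35, -28) = -7·(2, 5, 4).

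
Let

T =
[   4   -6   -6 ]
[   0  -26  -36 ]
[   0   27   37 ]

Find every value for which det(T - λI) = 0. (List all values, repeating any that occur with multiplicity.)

1, 4, 10

Compute the characteristic polynomial p(λ) = det(λI - T).
Expanding along the first row, p(λ) = λ^3 - 15λ^2 + 54λ - 40.
Try λ = 4: p(4) = 0, so 4 is a root.
Factor out (λ - 4): p(λ) = (λ - 4)·(λ^2 - 11λ + 10).
The quadratic factors as (λ - 1)·(λ - 10).
Eigenvalues: 1, 4, 10.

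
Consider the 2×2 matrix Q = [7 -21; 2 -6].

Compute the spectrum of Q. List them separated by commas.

0, 1

det(Q - μI) = (7 - μ)(-6 - μ) - (-21)·(2) = μ^2 - μ.
This factors as μ·(μ - 1) = 0.
Eigenvalues: 0, 1.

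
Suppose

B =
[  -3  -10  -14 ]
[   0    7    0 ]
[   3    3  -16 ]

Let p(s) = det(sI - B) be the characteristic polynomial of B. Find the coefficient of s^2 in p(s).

12

The coefficient of s^2 of det(sI - B) is −trace(B).
trace(B) = (-3) + (7) + (-16) = -12, so the coefficient is 12.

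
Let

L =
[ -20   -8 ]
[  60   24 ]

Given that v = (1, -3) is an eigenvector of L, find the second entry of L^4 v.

-768

First find the eigenvalue: Lv = (4, -12) = 4·(1, -3), so λ = 4.
Then L^4 v = λ^4·v = 4^4·(1, -3) = 256·(1, -3) = (256, -768).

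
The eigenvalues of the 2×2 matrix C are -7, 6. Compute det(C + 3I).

If C has eigenvalues -7, 6, then C + 3I has eigenvalues -4, 9.
det(C + 3I) = (-4) · (9) = -36.

-36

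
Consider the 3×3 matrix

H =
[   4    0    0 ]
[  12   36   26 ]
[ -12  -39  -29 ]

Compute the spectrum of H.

-3, 4, 10

Compute the characteristic polynomial p(λ) = det(λI - H).
Expanding along the first row, p(λ) = λ^3 - 11λ^2 - 2λ + 120.
Rational-root test: λ = -3 gives p(-3) = 0.
Factor out (λ + 3): p(λ) = (λ + 3)·(λ^2 - 14λ + 40).
The quadratic factors as (λ - 4)·(λ - 10).
Eigenvalues: -3, 4, 10.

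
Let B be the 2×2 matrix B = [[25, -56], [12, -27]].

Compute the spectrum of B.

-3, 1

det(B - λI) = (25 - λ)(-27 - λ) - (-56)·(12) = λ^2 + 2λ - 3.
This factors as (λ + 3)·(λ - 1) = 0.
Eigenvalues: -3, 1.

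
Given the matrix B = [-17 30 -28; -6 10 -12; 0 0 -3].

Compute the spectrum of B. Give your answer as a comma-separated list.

-5, -3, -2

Compute the characteristic polynomial p(r) = det(rI - B).
Expanding the 3×3 determinant: p(r) = r^3 + 10r^2 + 31r + 30.
Since p(-2) = 0, r = -2 is a root.
Dividing by (r + 2) leaves r^2 + 8r + 15.
The quadratic factors as (r + 5)·(r + 3).
Eigenvalues: -5, -3, -2.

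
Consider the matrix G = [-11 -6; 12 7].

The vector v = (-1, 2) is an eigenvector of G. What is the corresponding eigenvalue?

1

Compute Gv: G·(-1, 2) = (-1, 2).
Since Gv = λv, compare component 1: -1 = λ·-1, so λ = 1.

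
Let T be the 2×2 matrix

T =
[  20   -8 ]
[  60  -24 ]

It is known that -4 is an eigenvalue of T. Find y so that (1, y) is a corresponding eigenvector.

We need (T + 4I)v = 0.
T + 4I = [[24, -8], [60, -20]].
Row 1: (24)·1 + (-8)·y = 0
Row 2: (60)·1 + (-20)·y = 0
Solving gives y = 3.
Check: T·(1, 3) = (-4, -12) = -4·(1, 3).

3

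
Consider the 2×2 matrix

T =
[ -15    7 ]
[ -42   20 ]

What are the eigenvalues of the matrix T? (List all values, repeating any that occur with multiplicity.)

det(T - lambda·I) = (-15 - lambda)(20 - lambda) - (7)·(-42) = lambda^2 - 5·lambda - 6.
This factors as (lambda + 1)·(lambda - 6) = 0.
Eigenvalues: -1, 6.

-1, 6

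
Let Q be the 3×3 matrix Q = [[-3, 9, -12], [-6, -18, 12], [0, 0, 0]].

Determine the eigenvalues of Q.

Set up det(μI - Q) = 0.
Expanding the 3×3 determinant: p(μ) = μ^3 + 21μ^2 + 108μ.
Rational-root test: μ = 0 gives p(0) = 0.
Dividing by μ leaves μ^2 + 21μ + 108.
The quadratic factors as (μ + 12)·(μ + 9).
Eigenvalues: -12, -9, 0.

-12, -9, 0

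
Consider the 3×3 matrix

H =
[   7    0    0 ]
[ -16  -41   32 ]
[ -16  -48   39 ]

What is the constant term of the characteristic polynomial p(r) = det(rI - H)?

441

p(0) = det(0·I − H) = det(−H) = (−1)^3·det(H).
det(H) = -441, so p(0) = 441.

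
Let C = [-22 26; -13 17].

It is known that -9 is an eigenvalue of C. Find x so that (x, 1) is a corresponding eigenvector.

We need (C + 9I)v = 0.
C + 9I = [[-13, 26], [-13, 26]].
Row 1: (-13)·x + (26)·1 = 0
Row 2: (-13)·x + (26)·1 = 0
Solving gives x = 2.
Check: C·(2, 1) = (-18, -9) = -9·(2, 1).

2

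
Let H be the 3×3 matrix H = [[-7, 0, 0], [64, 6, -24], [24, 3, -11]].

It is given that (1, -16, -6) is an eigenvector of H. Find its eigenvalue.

-7

Compute Hv: H·(1, -16, -6) = (-7, 112, 42).
Since Hv = λv, compare component 1: -7 = λ·1, so λ = -7.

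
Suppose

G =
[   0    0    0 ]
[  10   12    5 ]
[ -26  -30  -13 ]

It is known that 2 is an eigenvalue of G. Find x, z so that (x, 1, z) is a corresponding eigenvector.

0, -2

We need (G - 2I)v = 0.
G - 2I = [[-2, 0, 0], [10, 10, 5], [-26, -30, -15]].
Row 1: (-2)·x + (0)·1 + (0)·z = 0
Row 2: (10)·x + (10)·1 + (5)·z = 0
Row 3: (-26)·x + (-30)·1 + (-15)·z = 0
Solving gives x = 0, z = -2.
Check: G·(0, 1, -2) = (0, 2, -4) = 2·(0, 1, -2).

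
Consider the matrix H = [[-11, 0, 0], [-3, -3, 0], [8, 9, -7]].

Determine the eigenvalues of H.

-11, -7, -3

H is lower triangular, so its eigenvalues are the diagonal entries.
Diagonal: -11, -3, -7.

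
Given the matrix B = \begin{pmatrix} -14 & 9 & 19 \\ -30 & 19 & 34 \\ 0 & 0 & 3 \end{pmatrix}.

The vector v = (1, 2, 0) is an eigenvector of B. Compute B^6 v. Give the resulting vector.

First find the eigenvalue: Bv = (4, 8, 0) = 4·(1, 2, 0), so λ = 4.
Then B^6 v = λ^6·v = 4^6·(1, 2, 0) = 4096·(1, 2, 0) = (4096, 8192, 0).

(4096, 8192, 0)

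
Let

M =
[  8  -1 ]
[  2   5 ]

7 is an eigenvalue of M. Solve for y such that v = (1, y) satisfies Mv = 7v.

1

We need (M - 7I)v = 0.
M - 7I = [[1, -1], [2, -2]].
Row 1: (1)·1 + (-1)·y = 0
Row 2: (2)·1 + (-2)·y = 0
Solving gives y = 1.
Check: M·(1, 1) = (7, 7) = 7·(1, 1).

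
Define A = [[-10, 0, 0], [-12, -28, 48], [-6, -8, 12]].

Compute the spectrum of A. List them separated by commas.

Set up det(λI - A) = 0.
Expanding along the first row, p(λ) = λ^3 + 26λ^2 + 208λ + 480.
Since p(-4) = 0, λ = -4 is a root.
Dividing by (λ + 4) leaves λ^2 + 22λ + 120.
The quadratic factors as (λ + 12)·(λ + 10).
Eigenvalues: -12, -10, -4.

-12, -10, -4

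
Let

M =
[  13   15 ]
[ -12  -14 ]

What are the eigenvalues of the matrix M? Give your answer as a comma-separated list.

-2, 1

det(M - λI) = (13 - λ)(-14 - λ) - (15)·(-12) = λ^2 + λ - 2.
This factors as (λ + 2)·(λ - 1) = 0.
Eigenvalues: -2, 1.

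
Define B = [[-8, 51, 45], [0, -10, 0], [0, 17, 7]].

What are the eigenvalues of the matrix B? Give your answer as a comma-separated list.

-10, -8, 7

The characteristic polynomial is p(λ) = det(λI - B).
Cofactor expansion gives p(λ) = λ^3 + 11λ^2 - 46λ - 560.
Try λ = -10: p(-10) = 0, so -10 is a root.
Factor out (λ + 10): p(λ) = (λ + 10)·(λ^2 + λ - 56).
The quadratic factors as (λ + 8)·(λ - 7).
Eigenvalues: -10, -8, 7.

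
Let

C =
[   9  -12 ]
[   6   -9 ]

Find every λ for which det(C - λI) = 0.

det(C - rI) = (9 - r)(-9 - r) - (-12)·(6) = r^2 - 9.
This factors as (r + 3)·(r - 3) = 0.
Eigenvalues: -3, 3.

-3, 3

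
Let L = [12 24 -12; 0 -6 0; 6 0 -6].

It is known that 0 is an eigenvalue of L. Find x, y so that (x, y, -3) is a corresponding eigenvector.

-3, 0

We need (L)v = 0.
L = [[12, 24, -12], [0, -6, 0], [6, 0, -6]].
Row 1: (12)·x + (24)·y + (-12)·-3 = 0
Row 2: (0)·x + (-6)·y + (0)·-3 = 0
Row 3: (6)·x + (0)·y + (-6)·-3 = 0
Solving gives x = -3, y = 0.
Check: L·(-3, 0, -3) = (0, 0, 0) = 0·(-3, 0, -3).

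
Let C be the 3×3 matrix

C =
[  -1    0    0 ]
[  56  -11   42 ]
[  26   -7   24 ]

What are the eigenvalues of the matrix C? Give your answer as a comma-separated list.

Compute the characteristic polynomial p(lambda) = det(lambda·I - C).
Expanding along the first row, p(lambda) = lambda^3 - 12·lambda^2 + 17·lambda + 30.
Try lambda = 3: p(3) = 0, so 3 is a root.
Factor out (lambda - 3): p(lambda) = (lambda - 3)·(lambda^2 - 9·lambda - 10).
The quadratic factors as (lambda + 1)·(lambda - 10).
Eigenvalues: -1, 3, 10.

-1, 3, 10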